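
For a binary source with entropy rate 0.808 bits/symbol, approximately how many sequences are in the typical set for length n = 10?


log2|A_typical| = nH = 10 * 0.808 = 8.08, so |A_typical| ~ 2^8.08 = 2.706e+02

2.706e+02


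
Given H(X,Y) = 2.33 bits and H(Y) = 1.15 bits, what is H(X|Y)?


H(X|Y) = H(X,Y) - H(Y) = 2.33 - 1.15 = 1.18

1.18 bits


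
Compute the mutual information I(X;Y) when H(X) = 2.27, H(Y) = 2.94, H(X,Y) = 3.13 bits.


I(X;Y) = H(X) + H(Y) - H(X,Y) = 2.27 + 2.94 - 3.13 = 2.08

2.08 bits


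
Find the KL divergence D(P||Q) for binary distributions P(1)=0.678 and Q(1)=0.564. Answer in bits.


KL = p*log2(p/q) + (1-p)*log2((1-p)/(1-q)) = 0.678*log2(0.678/0.564) + 0.322*log2(0.322/0.436) = 0.0393

0.0393 bits


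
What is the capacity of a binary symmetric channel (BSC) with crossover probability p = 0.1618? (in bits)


H(p) = -p*log2(p) - (1-p)*log2(1-p) = -0.1618*log2(0.1618) - 0.8382*log2(0.8382) = 0.425165 + 0.213434 = 0.6386. C = 1 - H(p) = 1 - 0.6386 = 0.3614

0.3614 bits


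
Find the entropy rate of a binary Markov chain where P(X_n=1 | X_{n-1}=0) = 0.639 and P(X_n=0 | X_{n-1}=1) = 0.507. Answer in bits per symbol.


Stationary distribution: pi_0 = p10/(p01+p10) = 0.4424, pi_1 = 0.5576. Entropy rate H' = pi_0*H(p01) + pi_1*H(p10) = 0.4424*0.9435 + 0.5576*0.9999 = 0.9749

0.9749 bits/symbol


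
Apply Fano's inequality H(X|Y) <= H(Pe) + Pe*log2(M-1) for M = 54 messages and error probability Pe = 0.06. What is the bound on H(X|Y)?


H(Pe) = -Pe*log2(Pe) - (1-Pe)*log2(1-Pe) = -0.06*log2(0.06) - 0.94*log2(0.94) = 0.243534 + 0.083911 = 0.3274. Pe*log2(M-1) = 0.06*log2(53) = 0.343675. Bound = H(Pe) + Pe*log2(M-1) = 0.243534 + 0.083911 + 0.343675 = 0.6711

0.6711 bits


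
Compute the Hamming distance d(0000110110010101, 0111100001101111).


Count differing positions: . ^ ^ ^ . ^ . ^ ^ ^ ^ ^ ^ . ^ . = 11 differences

11


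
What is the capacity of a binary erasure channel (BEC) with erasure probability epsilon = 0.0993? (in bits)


C = 1 - epsilon = 1 - 0.0993 = 0.9007

0.9007 bits


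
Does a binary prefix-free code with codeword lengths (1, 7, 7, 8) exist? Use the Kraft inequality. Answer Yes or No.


Kraft sum = sum(2^(-l_i)) = 0.5195, need <= 1. Result: satisfied (a binary prefix-free code with these lengths exists)

Yes


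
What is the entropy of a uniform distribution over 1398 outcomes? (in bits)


H = log2(n) = log2(1398) = 10.4491

10.4491 bits


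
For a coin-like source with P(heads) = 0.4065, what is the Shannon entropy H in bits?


H = -p*log2(p) - (1-p)*log2(1-p). -0.4065*log2(0.4065) = 0.527910; -0.5935*log2(0.5935) = 0.446716. H = 0.527910 + 0.446716 = 0.9746

0.9746 bits


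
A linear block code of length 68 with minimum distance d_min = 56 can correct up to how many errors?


Correction capability = floor((d-1)/2) = floor((56-1)/2) = 27

27 errors


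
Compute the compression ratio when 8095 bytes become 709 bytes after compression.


Ratio = original / compressed = 8095 / 709 = 11.4175

11.4175


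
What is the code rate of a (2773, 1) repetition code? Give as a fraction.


Rate = k/n = 1/2773

1/2773


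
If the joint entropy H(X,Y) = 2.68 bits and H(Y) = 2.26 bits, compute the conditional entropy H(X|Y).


H(X|Y) = H(X,Y) - H(Y) = 2.68 - 2.26 = 0.42

0.42 bits


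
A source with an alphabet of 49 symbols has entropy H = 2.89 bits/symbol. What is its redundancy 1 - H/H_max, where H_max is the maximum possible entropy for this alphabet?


H_max = log2(K) = log2(49) = 5.6147 bits/symbol. Redundancy = 1 - H/H_max = 1 - 2.89/5.6147 = 1 - 0.5147 = 0.4853

0.4853


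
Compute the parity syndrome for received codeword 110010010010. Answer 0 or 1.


Syndrome = XOR of all bits = 1 XOR 1 XOR 0 XOR 0 XOR 1 XOR 0 XOR 0 XOR 1 XOR 0 XOR 0 XOR 1 XOR 0 = 1

1


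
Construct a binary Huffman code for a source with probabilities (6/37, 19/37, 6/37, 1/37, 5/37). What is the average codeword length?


Huffman construction (repeatedly merge the two least-probable nodes; each merge adds 1 bit to every symbol beneath it): 1/37 + 5/37 = 6/37; 6/37 + 6/37 = 12/37; 6/37 + 12/37 = 18/37; 18/37 + 19/37 = 1. Resulting codeword lengths (in the order the probabilities were given): (3, 1, 3, 3, 3). L_avg = sum(p_i * l_i) = 6/37*3 + 19/37*1 + 6/37*3 + 1/37*3 + 5/37*3 = 73/37 = 1.973

1.973 bits


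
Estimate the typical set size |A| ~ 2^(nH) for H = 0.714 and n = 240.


log2|A_typical| = nH = 240 * 0.714 = 171.36, so |A_typical| ~ 2^171.36 = 3.841e+51

3.841e+51


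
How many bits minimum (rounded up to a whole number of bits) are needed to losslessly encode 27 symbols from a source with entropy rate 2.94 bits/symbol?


Minimum bits >= n * H = 27 * 2.94 = 79.38, rounded up to a whole number of bits = 80

80 bits


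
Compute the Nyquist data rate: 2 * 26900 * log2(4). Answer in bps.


Rate = 2 * B * log2(M) = 2 * 26900 * 2.0 = 107600.0

107600.0 bps


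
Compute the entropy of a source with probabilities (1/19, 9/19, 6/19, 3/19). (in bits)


H = -sum(p_i * log2(p_i)). Terms: -(1/19)*log2(1/19) = 0.223575; -(9/19)*log2(9/19) = 0.510633; -(6/19)*log2(6/19) = 0.525147; -(3/19)*log2(3/19) = 0.420468. H = 0.223575 + 0.510633 + 0.525147 + 0.420468 = 1.6798

1.6798 bits


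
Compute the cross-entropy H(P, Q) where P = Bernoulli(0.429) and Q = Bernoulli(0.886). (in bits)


H(P,Q) = -p*log2(q) - (1-p)*log2(1-q). -0.429*log2(0.886) = 0.074913; -0.571*log2(0.114) = 1.788883. H(P,Q) = 0.074913 + 1.788883 = 1.8638

1.8638 bits


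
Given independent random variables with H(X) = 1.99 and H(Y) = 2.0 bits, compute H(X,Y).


For independent variables, H(X,Y) = H(X) + H(Y) = 1.99 + 2.0 = 3.99

3.99 bits


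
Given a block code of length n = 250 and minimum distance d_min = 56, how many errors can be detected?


Detection capability = d_min - 1 = 56 - 1 = 55

55 errors


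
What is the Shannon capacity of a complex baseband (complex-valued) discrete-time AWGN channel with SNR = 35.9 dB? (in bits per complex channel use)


SNR_linear = 10^(35.9/10) = 3890.4514; C = log2(1 + SNR_linear) = log2(1 + 3890.4514) = 11.9261

11.9261 bits/channel use


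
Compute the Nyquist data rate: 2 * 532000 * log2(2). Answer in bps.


Rate = 2 * B * log2(M) = 2 * 532000 * 1.0 = 1064000.0

1064000.0 bps


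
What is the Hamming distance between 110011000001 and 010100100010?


Count differing positions: ^ . . ^ ^ ^ ^ . . . ^ ^ = 7 differences

7


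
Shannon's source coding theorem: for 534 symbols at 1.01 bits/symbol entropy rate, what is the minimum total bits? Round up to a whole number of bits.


Minimum bits >= n * H = 534 * 1.01 = 539.34, rounded up to a whole number of bits = 540

540 bits


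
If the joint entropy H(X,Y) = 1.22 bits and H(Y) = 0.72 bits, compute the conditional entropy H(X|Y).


H(X|Y) = H(X,Y) - H(Y) = 1.22 - 0.72 = 0.5

0.5 bits


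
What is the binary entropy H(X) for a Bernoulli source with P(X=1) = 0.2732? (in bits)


H = -p*log2(p) - (1-p)*log2(1-p). -0.2732*log2(0.2732) = 0.511422; -0.7268*log2(0.7268) = 0.334597. H = 0.511422 + 0.334597 = 0.846

0.846 bits


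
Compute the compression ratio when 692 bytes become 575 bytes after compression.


Ratio = original / compressed = 692 / 575 = 1.2035

1.2035


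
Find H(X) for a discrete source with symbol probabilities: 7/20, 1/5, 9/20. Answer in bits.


H = -sum(p_i * log2(p_i)). Terms: -(7/20)*log2(7/20) = 0.530101; -(1/5)*log2(1/5) = 0.464386; -(9/20)*log2(9/20) = 0.518401. H = 0.530101 + 0.464386 + 0.518401 = 1.5129

1.5129 bits


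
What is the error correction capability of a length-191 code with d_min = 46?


Correction capability = floor((d-1)/2) = floor((46-1)/2) = 22

22 errors


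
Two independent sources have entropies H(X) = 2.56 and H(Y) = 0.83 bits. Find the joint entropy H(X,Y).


For independent variables, H(X,Y) = H(X) + H(Y) = 2.56 + 0.83 = 3.39

3.39 bits


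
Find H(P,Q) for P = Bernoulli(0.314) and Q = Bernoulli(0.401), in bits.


H(P,Q) = -p*log2(q) - (1-p)*log2(1-q). -0.314*log2(0.401) = 0.413954; -0.686*log2(0.599) = 0.507209. H(P,Q) = 0.413954 + 0.507209 = 0.9212

0.9212 bits


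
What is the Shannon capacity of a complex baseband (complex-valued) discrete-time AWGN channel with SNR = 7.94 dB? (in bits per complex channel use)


SNR_linear = 10^(7.94/10) = 6.223; C = log2(1 + SNR_linear) = log2(1 + 6.223) = 2.8526

2.8526 bits/channel use


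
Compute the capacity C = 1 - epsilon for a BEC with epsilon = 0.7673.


C = 1 - epsilon = 1 - 0.7673 = 0.2327

0.2327 bits


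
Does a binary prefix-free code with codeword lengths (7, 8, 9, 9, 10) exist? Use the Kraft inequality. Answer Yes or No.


Kraft sum = sum(2^(-l_i)) = 0.0166, need <= 1. Result: satisfied (a binary prefix-free code with these lengths exists)

Yes


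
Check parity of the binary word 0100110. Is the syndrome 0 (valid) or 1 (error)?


Syndrome = XOR of all bits = 0 XOR 1 XOR 0 XOR 0 XOR 1 XOR 1 XOR 0 = 1

1


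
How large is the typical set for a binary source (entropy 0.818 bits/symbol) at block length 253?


log2|A_typical| = nH = 253 * 0.818 = 206.954, so |A_typical| ~ 2^206.954 = 1.992e+62

1.992e+62


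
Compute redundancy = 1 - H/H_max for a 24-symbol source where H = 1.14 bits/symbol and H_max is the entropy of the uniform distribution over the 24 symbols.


H_max = log2(K) = log2(24) = 4.585 bits/symbol. Redundancy = 1 - H/H_max = 1 - 1.14/4.585 = 1 - 0.2486 = 0.7514

0.7514


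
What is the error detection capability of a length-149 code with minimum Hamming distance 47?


Detection capability = d_min - 1 = 47 - 1 = 46

46 errors


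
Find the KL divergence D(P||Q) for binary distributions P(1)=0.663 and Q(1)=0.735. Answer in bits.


KL = p*log2(p/q) + (1-p)*log2((1-p)/(1-q)) = 0.663*log2(0.663/0.735) + 0.337*log2(0.337/0.265) = 0.0182

0.0182 bits


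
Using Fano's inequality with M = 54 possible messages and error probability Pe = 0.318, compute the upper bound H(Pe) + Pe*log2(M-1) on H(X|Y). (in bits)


H(Pe) = -Pe*log2(Pe) - (1-Pe)*log2(1-Pe) = -0.318*log2(0.318) - 0.682*log2(0.682) = 0.525623 + 0.376571 = 0.9022. Pe*log2(M-1) = 0.318*log2(53) = 1.821479. Bound = H(Pe) + Pe*log2(M-1) = 0.525623 + 0.376571 + 1.821479 = 2.7237

2.7237 bits


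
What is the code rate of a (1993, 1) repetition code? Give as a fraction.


Rate = k/n = 1/1993

1/1993


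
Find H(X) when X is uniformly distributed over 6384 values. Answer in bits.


H = log2(n) = log2(6384) = 12.6402

12.6402 bits


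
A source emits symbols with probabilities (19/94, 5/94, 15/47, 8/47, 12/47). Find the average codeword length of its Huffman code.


Huffman construction (repeatedly merge the two least-probable nodes; each merge adds 1 bit to every symbol beneath it): 5/94 + 8/47 = 21/94; 19/94 + 21/94 = 20/47; 12/47 + 15/47 = 27/47; 20/47 + 27/47 = 1. Resulting codeword lengths (in the order the probabilities were given): (2, 3, 2, 3, 2). L_avg = sum(p_i * l_i) = 19/94*2 + 5/94*3 + 15/47*2 + 8/47*3 + 12/47*2 = 209/94 = 2.2234

2.2234 bits


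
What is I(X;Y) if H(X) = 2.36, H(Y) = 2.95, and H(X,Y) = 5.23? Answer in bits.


I(X;Y) = H(X) + H(Y) - H(X,Y) = 2.36 + 2.95 - 5.23 = 0.08

0.08 bits


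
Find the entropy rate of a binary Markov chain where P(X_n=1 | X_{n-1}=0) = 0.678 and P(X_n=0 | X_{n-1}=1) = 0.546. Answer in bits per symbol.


Stationary distribution: pi_0 = p10/(p01+p10) = 0.4461, pi_1 = 0.5539. Entropy rate H' = pi_0*H(p01) + pi_1*H(p10) = 0.4461*0.9065 + 0.5539*0.9939 = 0.9549

0.9549 bits/symbol


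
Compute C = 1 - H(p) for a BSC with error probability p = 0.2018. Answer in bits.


H(p) = -p*log2(p) - (1-p)*log2(1-p) = -0.2018*log2(0.2018) - 0.7982*log2(0.7982) = 0.465957 + 0.259557 = 0.7255. C = 1 - H(p) = 1 - 0.7255 = 0.2745

0.2745 bits


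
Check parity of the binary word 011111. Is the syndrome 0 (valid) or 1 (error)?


Syndrome = XOR of all bits = 0 XOR 1 XOR 1 XOR 1 XOR 1 XOR 1 = 1

1


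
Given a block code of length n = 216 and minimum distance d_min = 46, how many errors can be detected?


Detection capability = d_min - 1 = 46 - 1 = 45

45 errors


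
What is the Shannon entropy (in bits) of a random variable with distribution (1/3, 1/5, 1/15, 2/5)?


H = -sum(p_i * log2(p_i)). Terms: -(1/3)*log2(1/3) = 0.528321; -(1/5)*log2(1/5) = 0.464386; -(1/15)*log2(1/15) = 0.260459; -(2/5)*log2(2/5) = 0.528771. H = 0.528321 + 0.464386 + 0.260459 + 0.528771 = 1.7819

1.7819 bits


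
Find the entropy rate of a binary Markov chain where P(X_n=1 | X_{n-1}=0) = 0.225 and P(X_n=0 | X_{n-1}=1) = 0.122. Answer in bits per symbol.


Stationary distribution: pi_0 = p10/(p01+p10) = 0.3516, pi_1 = 0.6484. Entropy rate H' = pi_0*H(p01) + pi_1*H(p10) = 0.3516*0.7692 + 0.6484*0.5351 = 0.6174

0.6174 bits/symbol


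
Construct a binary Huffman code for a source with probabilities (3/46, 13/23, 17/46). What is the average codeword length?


Huffman construction (repeatedly merge the two least-probable nodes; each merge adds 1 bit to every symbol beneath it): 3/46 + 17/46 = 10/23; 10/23 + 13/23 = 1. Resulting codeword lengths (in the order the probabilities were given): (2, 1, 2). L_avg = sum(p_i * l_i) = 3/46*2 + 13/23*1 + 17/46*2 = 33/23 = 1.4348

1.4348 bits


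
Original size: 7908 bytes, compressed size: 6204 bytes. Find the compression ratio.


Ratio = original / compressed = 7908 / 6204 = 1.2747

1.2747


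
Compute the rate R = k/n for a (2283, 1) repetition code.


Rate = k/n = 1/2283

1/2283


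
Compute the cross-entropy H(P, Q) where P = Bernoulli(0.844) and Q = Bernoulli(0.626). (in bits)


H(P,Q) = -p*log2(q) - (1-p)*log2(1-q). -0.844*log2(0.626) = 0.570346; -0.156*log2(0.374) = 0.221347. H(P,Q) = 0.570346 + 0.221347 = 0.7917

0.7917 bits


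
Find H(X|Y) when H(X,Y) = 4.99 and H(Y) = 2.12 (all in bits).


H(X|Y) = H(X,Y) - H(Y) = 4.99 - 2.12 = 2.87

2.87 bits


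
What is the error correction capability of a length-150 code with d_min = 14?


Correction capability = floor((d-1)/2) = floor((14-1)/2) = 6

6 errors


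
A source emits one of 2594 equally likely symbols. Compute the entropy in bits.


H = log2(n) = log2(2594) = 11.341

11.341 bits


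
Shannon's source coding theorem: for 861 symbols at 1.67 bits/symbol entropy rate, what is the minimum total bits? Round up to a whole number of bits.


Minimum bits >= n * H = 861 * 1.67 = 1437.87, rounded up to a whole number of bits = 1438

1438 bits


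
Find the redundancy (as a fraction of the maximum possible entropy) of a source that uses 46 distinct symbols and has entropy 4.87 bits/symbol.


H_max = log2(K) = log2(46) = 5.5236 bits/symbol. Redundancy = 1 - H/H_max = 1 - 4.87/5.5236 = 1 - 0.8817 = 0.1183

0.1183


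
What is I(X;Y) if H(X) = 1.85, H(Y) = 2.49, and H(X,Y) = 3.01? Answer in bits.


I(X;Y) = H(X) + H(Y) - H(X,Y) = 1.85 + 2.49 - 3.01 = 1.33

1.33 bits


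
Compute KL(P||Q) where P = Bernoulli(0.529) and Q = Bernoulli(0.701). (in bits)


KL = p*log2(p/q) + (1-p)*log2((1-p)/(1-q)) = 0.529*log2(0.529/0.701) + 0.471*log2(0.471/0.299) = 0.0939

0.0939 bits


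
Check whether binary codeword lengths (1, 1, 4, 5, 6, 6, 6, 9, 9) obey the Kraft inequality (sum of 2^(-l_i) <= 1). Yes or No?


Kraft sum = sum(2^(-l_i)) = 1.1445, need <= 1. Result: violated (a binary prefix-free code with these lengths cannot exist)

No


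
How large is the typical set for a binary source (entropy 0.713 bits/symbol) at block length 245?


log2|A_typical| = nH = 245 * 0.713 = 174.685, so |A_typical| ~ 2^174.685 = 3.850e+52

3.850e+52


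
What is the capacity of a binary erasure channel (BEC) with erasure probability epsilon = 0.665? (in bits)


C = 1 - epsilon = 1 - 0.665 = 0.335

0.335 bits


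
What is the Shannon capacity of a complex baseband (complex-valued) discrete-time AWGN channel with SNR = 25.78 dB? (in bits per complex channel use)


SNR_linear = 10^(25.78/10) = 378.4426; C = log2(1 + SNR_linear) = log2(1 + 378.4426) = 8.5677

8.5677 bits/channel use


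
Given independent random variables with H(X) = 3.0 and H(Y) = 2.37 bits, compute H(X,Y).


For independent variables, H(X,Y) = H(X) + H(Y) = 3.0 + 2.37 = 5.37

5.37 bits


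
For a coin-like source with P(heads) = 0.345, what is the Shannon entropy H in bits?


H = -p*log2(p) - (1-p)*log2(1-p). -0.345*log2(0.345) = 0.529689; -0.655*log2(0.655) = 0.399834. H = 0.529689 + 0.399834 = 0.9295

0.9295 bits


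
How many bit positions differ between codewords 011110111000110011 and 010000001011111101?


Count differing positions: . . ^ ^ ^ . ^ ^ . . ^ ^ . . ^ ^ ^ . = 10 differences

10


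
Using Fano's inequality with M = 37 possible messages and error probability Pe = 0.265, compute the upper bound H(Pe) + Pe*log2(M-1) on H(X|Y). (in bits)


H(Pe) = -Pe*log2(Pe) - (1-Pe)*log2(1-Pe) = -0.265*log2(0.265) - 0.735*log2(0.735) = 0.507723 + 0.326475 = 0.8342. Pe*log2(M-1) = 0.265*log2(36) = 1.370030. Bound = H(Pe) + Pe*log2(M-1) = 0.507723 + 0.326475 + 1.370030 = 2.2042

2.2042 bits


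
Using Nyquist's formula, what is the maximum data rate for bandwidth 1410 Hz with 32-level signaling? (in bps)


Rate = 2 * B * log2(M) = 2 * 1410 * 5.0 = 14100.0

14100.0 bps


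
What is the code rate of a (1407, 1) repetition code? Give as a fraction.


Rate = k/n = 1/1407

1/1407


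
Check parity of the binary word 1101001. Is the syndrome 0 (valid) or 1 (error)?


Syndrome = XOR of all bits = 1 XOR 1 XOR 0 XOR 1 XOR 0 XOR 0 XOR 1 = 0

0


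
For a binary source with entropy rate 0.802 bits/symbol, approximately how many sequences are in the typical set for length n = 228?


log2|A_typical| = nH = 228 * 0.802 = 182.856, so |A_typical| ~ 2^182.856 = 1.110e+55

1.110e+55


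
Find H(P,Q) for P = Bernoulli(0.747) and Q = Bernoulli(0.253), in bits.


H(P,Q) = -p*log2(q) - (1-p)*log2(1-q). -0.747*log2(0.253) = 1.481145; -0.253*log2(0.747) = 0.106467. H(P,Q) = 1.481145 + 0.106467 = 1.5876

1.5876 bits


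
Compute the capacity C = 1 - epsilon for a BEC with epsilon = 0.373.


C = 1 - epsilon = 1 - 0.373 = 0.627

0.627 bits


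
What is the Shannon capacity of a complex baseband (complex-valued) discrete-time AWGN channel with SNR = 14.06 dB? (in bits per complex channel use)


SNR_linear = 10^(14.06/10) = 25.4683; C = log2(1 + SNR_linear) = log2(1 + 25.4683) = 4.7262

4.7262 bits/channel use


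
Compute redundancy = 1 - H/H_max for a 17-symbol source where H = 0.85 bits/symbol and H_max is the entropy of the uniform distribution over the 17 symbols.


H_max = log2(K) = log2(17) = 4.0875 bits/symbol. Redundancy = 1 - H/H_max = 1 - 0.85/4.0875 = 1 - 0.208 = 0.792

0.792


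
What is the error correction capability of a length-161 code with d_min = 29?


Correction capability = floor((d-1)/2) = floor((29-1)/2) = 14

14 errors


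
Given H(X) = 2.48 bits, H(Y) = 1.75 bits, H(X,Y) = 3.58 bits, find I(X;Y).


I(X;Y) = H(X) + H(Y) - H(X,Y) = 2.48 + 1.75 - 3.58 = 0.65

0.65 bits


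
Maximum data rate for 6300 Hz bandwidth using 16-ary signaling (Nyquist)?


Rate = 2 * B * log2(M) = 2 * 6300 * 4.0 = 50400.0

50400.0 bps


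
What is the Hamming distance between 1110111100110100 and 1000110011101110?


Count differing positions: . ^ ^ . . . ^ ^ ^ ^ . ^ ^ . ^ . = 9 differences

9


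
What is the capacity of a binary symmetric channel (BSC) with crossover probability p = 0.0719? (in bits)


H(p) = -p*log2(p) - (1-p)*log2(1-p) = -0.0719*log2(0.0719) - 0.9281*log2(0.9281) = 0.273066 + 0.099908 = 0.373. C = 1 - H(p) = 1 - 0.373 = 0.627

0.627 bits


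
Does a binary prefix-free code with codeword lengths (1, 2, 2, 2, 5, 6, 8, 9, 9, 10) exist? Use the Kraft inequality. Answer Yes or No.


Kraft sum = sum(2^(-l_i)) = 1.3057, need <= 1. Result: violated (a binary prefix-free code with these lengths cannot exist)

No


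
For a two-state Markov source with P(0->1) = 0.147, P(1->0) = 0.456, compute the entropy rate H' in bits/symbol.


Stationary distribution: pi_0 = p10/(p01+p10) = 0.7562, pi_1 = 0.2438. Entropy rate H' = pi_0*H(p01) + pi_1*H(p10) = 0.7562*0.6023 + 0.2438*0.9944 = 0.6979

0.6979 bits/symbol


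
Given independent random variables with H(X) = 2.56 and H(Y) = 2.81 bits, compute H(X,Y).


For independent variables, H(X,Y) = H(X) + H(Y) = 2.56 + 2.81 = 5.37

5.37 bits


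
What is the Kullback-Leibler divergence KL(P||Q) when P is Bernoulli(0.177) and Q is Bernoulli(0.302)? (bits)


KL = p*log2(p/q) + (1-p)*log2((1-p)/(1-q)) = 0.177*log2(0.177/0.302) + 0.823*log2(0.823/0.698) = 0.0592

0.0592 bits


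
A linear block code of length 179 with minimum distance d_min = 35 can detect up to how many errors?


Detection capability = d_min - 1 = 35 - 1 = 34

34 errors


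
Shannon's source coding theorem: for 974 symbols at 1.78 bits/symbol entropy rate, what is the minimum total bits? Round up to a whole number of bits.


Minimum bits >= n * H = 974 * 1.78 = 1733.72, rounded up to a whole number of bits = 1734

1734 bits


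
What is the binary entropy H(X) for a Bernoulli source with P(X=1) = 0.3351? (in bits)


H = -p*log2(p) - (1-p)*log2(1-p). -0.3351*log2(0.3351) = 0.528565; -0.6649*log2(0.6649) = 0.391487. H = 0.528565 + 0.391487 = 0.9201

0.9201 bits


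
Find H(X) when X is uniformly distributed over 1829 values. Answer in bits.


H = log2(n) = log2(1829) = 10.8368

10.8368 bits


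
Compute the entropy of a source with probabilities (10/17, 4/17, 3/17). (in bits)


H = -sum(p_i * log2(p_i)). Terms: -(10/17)*log2(10/17) = 0.450315; -(4/17)*log2(4/17) = 0.491168; -(3/17)*log2(3/17) = 0.441618. H = 0.450315 + 0.491168 + 0.441618 = 1.3831

1.3831 bits


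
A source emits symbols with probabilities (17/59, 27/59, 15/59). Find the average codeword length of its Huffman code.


Huffman construction (repeatedly merge the two least-probable nodes; each merge adds 1 bit to every symbol beneath it): 15/59 + 17/59 = 32/59; 27/59 + 32/59 = 1. Resulting codeword lengths (in the order the probabilities were given): (2, 1, 2). L_avg = sum(p_i * l_i) = 17/59*2 + 27/59*1 + 15/59*2 = 91/59 = 1.5424

1.5424 bits


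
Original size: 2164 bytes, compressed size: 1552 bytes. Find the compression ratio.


Ratio = original / compressed = 2164 / 1552 = 1.3943

1.3943


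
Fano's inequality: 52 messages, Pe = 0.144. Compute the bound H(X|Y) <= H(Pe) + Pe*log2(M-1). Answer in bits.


H(Pe) = -Pe*log2(Pe) - (1-Pe)*log2(1-Pe) = -0.144*log2(0.144) - 0.856*log2(0.856) = 0.402604 + 0.192016 = 0.5946. Pe*log2(M-1) = 0.144*log2(51) = 0.816829. Bound = H(Pe) + Pe*log2(M-1) = 0.402604 + 0.192016 + 0.816829 = 1.4114

1.4114 bits


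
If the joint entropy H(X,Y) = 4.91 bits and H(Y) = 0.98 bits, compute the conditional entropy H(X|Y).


H(X|Y) = H(X,Y) - H(Y) = 4.91 - 0.98 = 3.93

3.93 bits


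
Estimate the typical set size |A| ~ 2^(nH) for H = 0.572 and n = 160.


log2|A_typical| = nH = 160 * 0.572 = 91.52, so |A_typical| ~ 2^91.52 = 3.550e+27

3.550e+27


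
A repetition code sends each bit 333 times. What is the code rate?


Rate = k/n = 1/333

1/333


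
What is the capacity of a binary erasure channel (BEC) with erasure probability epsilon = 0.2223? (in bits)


C = 1 - epsilon = 1 - 0.2223 = 0.7777

0.7777 bits


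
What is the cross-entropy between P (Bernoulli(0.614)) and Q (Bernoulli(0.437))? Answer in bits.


H(P,Q) = -p*log2(q) - (1-p)*log2(1-q). -0.614*log2(0.437) = 0.733297; -0.386*log2(0.563) = 0.319914. H(P,Q) = 0.733297 + 0.319914 = 1.0532

1.0532 bits


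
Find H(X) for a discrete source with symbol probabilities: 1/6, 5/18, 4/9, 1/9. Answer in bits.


H = -sum(p_i * log2(p_i)). Terms: -(1/6)*log2(1/6) = 0.430827; -(5/18)*log2(5/18) = 0.513332; -(4/9)*log2(4/9) = 0.519967; -(1/9)*log2(1/9) = 0.352214. H = 0.430827 + 0.513332 + 0.519967 + 0.352214 = 1.8163

1.8163 bits


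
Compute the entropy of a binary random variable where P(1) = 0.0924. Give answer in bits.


H = -p*log2(p) - (1-p)*log2(1-p). -0.0924*log2(0.0924) = 0.317483; -0.9076*log2(0.9076) = 0.126947. H = 0.317483 + 0.126947 = 0.4444

0.4444 bits


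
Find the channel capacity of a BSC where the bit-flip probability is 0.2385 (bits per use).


H(p) = -p*log2(p) - (1-p)*log2(1-p) = -0.2385*log2(0.2385) - 0.7615*log2(0.7615) = 0.493203 + 0.299334 = 0.7925. C = 1 - H(p) = 1 - 0.7925 = 0.2075

0.2075 bits


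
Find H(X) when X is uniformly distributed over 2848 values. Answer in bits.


H = log2(n) = log2(2848) = 11.4757

11.4757 bits


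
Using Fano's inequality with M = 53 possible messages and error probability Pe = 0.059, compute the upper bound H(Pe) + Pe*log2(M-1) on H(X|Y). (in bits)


H(Pe) = -Pe*log2(Pe) - (1-Pe)*log2(1-Pe) = -0.059*log2(0.059) - 0.941*log2(0.941) = 0.240905 + 0.082557 = 0.3235. Pe*log2(M-1) = 0.059*log2(52) = 0.336326. Bound = H(Pe) + Pe*log2(M-1) = 0.240905 + 0.082557 + 0.336326 = 0.6598

0.6598 bits


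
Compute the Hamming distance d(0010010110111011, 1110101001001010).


Count differing positions: ^ ^ . . ^ ^ ^ ^ ^ ^ ^ ^ . . . ^ = 11 differences

11


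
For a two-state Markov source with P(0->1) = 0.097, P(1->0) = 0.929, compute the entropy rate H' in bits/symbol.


Stationary distribution: pi_0 = p10/(p01+p10) = 0.9055, pi_1 = 0.0945. Entropy rate H' = pi_0*H(p01) + pi_1*H(p10) = 0.9055*0.4594 + 0.0945*0.3696 = 0.4509

0.4509 bits/symbol


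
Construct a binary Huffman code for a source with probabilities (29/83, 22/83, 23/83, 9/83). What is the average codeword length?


Huffman construction (repeatedly merge the two least-probable nodes; each merge adds 1 bit to every symbol beneath it): 9/83 + 22/83 = 31/83; 23/83 + 29/83 = 52/83; 31/83 + 52/83 = 1. Resulting codeword lengths (in the order the probabilities were given): (2, 2, 2, 2). L_avg = sum(p_i * l_i) = 29/83*2 + 22/83*2 + 23/83*2 + 9/83*2 = 2

2.0 bits


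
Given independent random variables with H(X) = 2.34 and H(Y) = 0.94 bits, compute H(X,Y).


For independent variables, H(X,Y) = H(X) + H(Y) = 2.34 + 0.94 = 3.28

3.28 bits


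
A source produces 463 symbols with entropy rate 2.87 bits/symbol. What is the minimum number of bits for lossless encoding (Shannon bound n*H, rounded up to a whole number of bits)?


Minimum bits >= n * H = 463 * 2.87 = 1328.81, rounded up to a whole number of bits = 1329

1329 bits


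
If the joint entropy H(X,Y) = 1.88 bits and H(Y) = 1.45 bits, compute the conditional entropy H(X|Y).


H(X|Y) = H(X,Y) - H(Y) = 1.88 - 1.45 = 0.43

0.43 bits


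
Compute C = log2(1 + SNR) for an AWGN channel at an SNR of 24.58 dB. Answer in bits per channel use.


SNR_linear = 10^(24.58/10) = 287.0781; C = log2(1 + SNR_linear) = log2(1 + 287.0781) = 8.1703

8.1703 bits/channel use


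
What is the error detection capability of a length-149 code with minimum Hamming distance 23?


Detection capability = d_min - 1 = 23 - 1 = 22

22 errors


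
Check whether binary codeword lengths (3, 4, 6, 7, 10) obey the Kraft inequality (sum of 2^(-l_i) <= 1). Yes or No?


Kraft sum = sum(2^(-l_i)) = 0.2119, need <= 1. Result: satisfied (a binary prefix-free code with these lengths exists)

Yes


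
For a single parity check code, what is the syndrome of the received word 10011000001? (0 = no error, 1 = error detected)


Syndrome = XOR of all bits = 1 XOR 0 XOR 0 XOR 1 XOR 1 XOR 0 XOR 0 XOR 0 XOR 0 XOR 0 XOR 1 = 0

0


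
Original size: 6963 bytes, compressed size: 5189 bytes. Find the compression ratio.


Ratio = original / compressed = 6963 / 5189 = 1.3419

1.3419


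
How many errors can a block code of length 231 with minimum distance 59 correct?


Correction capability = floor((d-1)/2) = floor((59-1)/2) = 29

29 errors


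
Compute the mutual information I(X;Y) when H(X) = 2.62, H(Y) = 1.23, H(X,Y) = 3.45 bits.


I(X;Y) = H(X) + H(Y) - H(X,Y) = 2.62 + 1.23 - 3.45 = 0.4

0.4 bits


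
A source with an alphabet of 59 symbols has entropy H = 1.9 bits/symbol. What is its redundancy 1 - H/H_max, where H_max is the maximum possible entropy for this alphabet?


H_max = log2(K) = log2(59) = 5.8826 bits/symbol. Redundancy = 1 - H/H_max = 1 - 1.9/5.8826 = 1 - 0.323 = 0.677

0.677


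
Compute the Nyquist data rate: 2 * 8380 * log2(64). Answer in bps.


Rate = 2 * B * log2(M) = 2 * 8380 * 6.0 = 100560.0

100560.0 bps


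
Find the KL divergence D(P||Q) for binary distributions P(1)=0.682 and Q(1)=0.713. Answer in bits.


KL = p*log2(p/q) + (1-p)*log2((1-p)/(1-q)) = 0.682*log2(0.682/0.713) + 0.318*log2(0.318/0.287) = 0.0033

0.0033 bits


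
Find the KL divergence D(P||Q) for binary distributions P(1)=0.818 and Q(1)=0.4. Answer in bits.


KL = p*log2(p/q) + (1-p)*log2((1-p)/(1-q)) = 0.818*log2(0.818/0.4) + 0.182*log2(0.182/0.6) = 0.531

0.531 bits


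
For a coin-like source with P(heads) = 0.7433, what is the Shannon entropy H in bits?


H = -p*log2(p) - (1-p)*log2(1-p). -0.7433*log2(0.7433) = 0.318120; -0.2567*log2(0.2567) = 0.503606. H = 0.318120 + 0.503606 = 0.8217

0.8217 bits


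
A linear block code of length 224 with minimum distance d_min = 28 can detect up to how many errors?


Detection capability = d_min - 1 = 28 - 1 = 27

27 errors


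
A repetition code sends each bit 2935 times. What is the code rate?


Rate = k/n = 1/2935

1/2935


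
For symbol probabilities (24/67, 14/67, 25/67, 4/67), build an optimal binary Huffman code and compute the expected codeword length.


Huffman construction (repeatedly merge the two least-probable nodes; each merge adds 1 bit to every symbol beneath it): 4/67 + 14/67 = 18/67; 18/67 + 24/67 = 42/67; 25/67 + 42/67 = 1. Resulting codeword lengths (in the order the probabilities were given): (2, 3, 1, 3). L_avg = sum(p_i * l_i) = 24/67*2 + 14/67*3 + 25/67*1 + 4/67*3 = 127/67 = 1.8955

1.8955 bits


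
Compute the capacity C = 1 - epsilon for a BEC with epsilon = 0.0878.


C = 1 - epsilon = 1 - 0.0878 = 0.9122

0.9122 bits


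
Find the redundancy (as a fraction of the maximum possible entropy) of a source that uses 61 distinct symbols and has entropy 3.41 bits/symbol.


H_max = log2(K) = log2(61) = 5.9307 bits/symbol. Redundancy = 1 - H/H_max = 1 - 3.41/5.9307 = 1 - 0.575 = 0.425

0.425


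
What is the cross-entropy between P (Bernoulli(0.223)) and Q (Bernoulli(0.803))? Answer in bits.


H(P,Q) = -p*log2(q) - (1-p)*log2(1-q). -0.223*log2(0.803) = 0.070586; -0.777*log2(0.197) = 1.821080. H(P,Q) = 0.070586 + 1.821080 = 1.8917

1.8917 bits


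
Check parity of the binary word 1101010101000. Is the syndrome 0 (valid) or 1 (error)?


Syndrome = XOR of all bits = 1 XOR 1 XOR 0 XOR 1 XOR 0 XOR 1 XOR 0 XOR 1 XOR 0 XOR 1 XOR 0 XOR 0 XOR 0 = 0

0


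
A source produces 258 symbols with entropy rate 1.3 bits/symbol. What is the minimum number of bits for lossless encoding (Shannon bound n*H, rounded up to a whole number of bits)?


Minimum bits >= n * H = 258 * 1.3 = 335.4, rounded up to a whole number of bits = 336

336 bits


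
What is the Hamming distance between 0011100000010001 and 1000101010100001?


Count differing positions: ^ . ^ ^ . . ^ . ^ . ^ ^ . . . . = 7 differences

7


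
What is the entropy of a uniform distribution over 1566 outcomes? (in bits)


H = log2(n) = log2(1566) = 10.6129

10.6129 bits


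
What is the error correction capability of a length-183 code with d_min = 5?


Correction capability = floor((d-1)/2) = floor((5-1)/2) = 2

2 errors


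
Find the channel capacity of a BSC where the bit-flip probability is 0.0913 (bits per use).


H(p) = -p*log2(p) - (1-p)*log2(1-p) = -0.0913*log2(0.0913) - 0.9087*log2(0.9087) = 0.315281 + 0.125513 = 0.4408. C = 1 - H(p) = 1 - 0.4408 = 0.5592

0.5592 bits


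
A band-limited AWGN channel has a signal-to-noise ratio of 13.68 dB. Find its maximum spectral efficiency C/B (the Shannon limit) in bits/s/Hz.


SNR_linear = 10^(13.68/10) = 23.3346; C/B = log2(1 + SNR_linear) = log2(1 + 23.3346) = 4.6049

4.6049 bits/s/Hz


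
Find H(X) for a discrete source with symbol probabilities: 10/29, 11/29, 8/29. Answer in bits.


H = -sum(p_i * log2(p_i)). Terms: -(10/29)*log2(10/29) = 0.529673; -(11/29)*log2(11/29) = 0.530484; -(8/29)*log2(8/29) = 0.512546. H = 0.529673 + 0.530484 + 0.512546 = 1.5727

1.5727 bits


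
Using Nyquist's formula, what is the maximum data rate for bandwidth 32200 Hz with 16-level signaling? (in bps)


Rate = 2 * B * log2(M) = 2 * 32200 * 4.0 = 257600.0

257600.0 bps


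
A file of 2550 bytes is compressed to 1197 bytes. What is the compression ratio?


Ratio = original / compressed = 2550 / 1197 = 2.1303

2.1303


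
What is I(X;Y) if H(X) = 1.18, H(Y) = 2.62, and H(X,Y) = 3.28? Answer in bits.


I(X;Y) = H(X) + H(Y) - H(X,Y) = 1.18 + 2.62 - 3.28 = 0.52

0.52 bits


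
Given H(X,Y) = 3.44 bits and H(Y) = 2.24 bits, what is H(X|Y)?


H(X|Y) = H(X,Y) - H(Y) = 3.44 - 2.24 = 1.2

1.2 bits


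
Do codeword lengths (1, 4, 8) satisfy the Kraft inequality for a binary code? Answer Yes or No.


Kraft sum = sum(2^(-l_i)) = 0.5664, need <= 1. Result: satisfied (a binary prefix-free code with these lengths exists)

Yes


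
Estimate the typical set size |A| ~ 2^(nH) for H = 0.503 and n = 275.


log2|A_typical| = nH = 275 * 0.503 = 138.325, so |A_typical| ~ 2^138.325 = 4.365e+41

4.365e+41


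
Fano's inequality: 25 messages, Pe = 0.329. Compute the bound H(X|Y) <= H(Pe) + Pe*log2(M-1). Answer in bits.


H(Pe) = -Pe*log2(Pe) - (1-Pe)*log2(1-Pe) = -0.329*log2(0.329) - 0.671*log2(0.671) = 0.527664 + 0.386238 = 0.9139. Pe*log2(M-1) = 0.329*log2(24) = 1.508453. Bound = H(Pe) + Pe*log2(M-1) = 0.527664 + 0.386238 + 1.508453 = 2.4224

2.4224 bits


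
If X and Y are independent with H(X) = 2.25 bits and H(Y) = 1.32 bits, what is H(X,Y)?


For independent variables, H(X,Y) = H(X) + H(Y) = 2.25 + 1.32 = 3.57

3.57 bits


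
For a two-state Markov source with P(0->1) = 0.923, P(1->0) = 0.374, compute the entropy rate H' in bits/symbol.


Stationary distribution: pi_0 = p10/(p01+p10) = 0.2884, pi_1 = 0.7116. Entropy rate H' = pi_0*H(p01) + pi_1*H(p10) = 0.2884*0.3915 + 0.7116*0.9537 = 0.7916

0.7916 bits/symbol


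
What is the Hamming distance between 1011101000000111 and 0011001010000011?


Count differing positions: ^ . . . ^ . . . ^ . . . . ^ . . = 4 differences

4


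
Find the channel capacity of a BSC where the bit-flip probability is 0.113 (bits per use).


H(p) = -p*log2(p) - (1-p)*log2(1-p) = -0.113*log2(0.113) - 0.887*log2(0.887) = 0.355453 + 0.153446 = 0.5089. C = 1 - H(p) = 1 - 0.5089 = 0.4911

0.4911 bits


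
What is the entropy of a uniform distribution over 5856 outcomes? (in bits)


H = log2(n) = log2(5856) = 12.5157

12.5157 bits


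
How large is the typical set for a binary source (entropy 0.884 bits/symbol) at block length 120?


log2|A_typical| = nH = 120 * 0.884 = 106.08, so |A_typical| ~ 2^106.08 = 8.576e+31

8.576e+31


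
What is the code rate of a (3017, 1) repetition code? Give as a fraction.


Rate = k/n = 1/3017

1/3017


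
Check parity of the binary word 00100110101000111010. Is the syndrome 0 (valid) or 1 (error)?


Syndrome = XOR of all bits = 0 XOR 0 XOR 1 XOR 0 XOR 0 XOR 1 XOR 1 XOR 0 XOR 1 XOR 0 XOR 1 XOR 0 XOR 0 XOR 0 XOR 1 XOR 1 XOR 1 XOR 0 XOR 1 XOR 0 = 1

1


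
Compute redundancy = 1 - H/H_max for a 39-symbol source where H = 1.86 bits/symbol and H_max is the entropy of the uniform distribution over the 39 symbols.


H_max = log2(K) = log2(39) = 5.2854 bits/symbol. Redundancy = 1 - H/H_max = 1 - 1.86/5.2854 = 1 - 0.3519 = 0.6481

0.6481


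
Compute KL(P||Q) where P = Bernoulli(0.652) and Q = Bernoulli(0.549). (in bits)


KL = p*log2(p/q) + (1-p)*log2((1-p)/(1-q)) = 0.652*log2(0.652/0.549) + 0.348*log2(0.348/0.451) = 0.0316

0.0316 bits


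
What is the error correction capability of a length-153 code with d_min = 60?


Correction capability = floor((d-1)/2) = floor((60-1)/2) = 29

29 errors


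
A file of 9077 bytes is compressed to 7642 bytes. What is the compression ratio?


Ratio = original / compressed = 9077 / 7642 = 1.1878

1.1878


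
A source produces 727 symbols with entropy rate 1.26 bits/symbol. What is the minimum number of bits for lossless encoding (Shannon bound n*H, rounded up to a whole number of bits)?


Minimum bits >= n * H = 727 * 1.26 = 916.02, rounded up to a whole number of bits = 917

917 bits


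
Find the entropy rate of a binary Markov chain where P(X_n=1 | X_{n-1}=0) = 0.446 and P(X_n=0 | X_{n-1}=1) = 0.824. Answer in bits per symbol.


Stationary distribution: pi_0 = p10/(p01+p10) = 0.6488, pi_1 = 0.3512. Entropy rate H' = pi_0*H(p01) + pi_1*H(p10) = 0.6488*0.9916 + 0.3512*0.6712 = 0.8791

0.8791 bits/symbol


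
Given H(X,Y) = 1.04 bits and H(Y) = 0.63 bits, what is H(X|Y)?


H(X|Y) = H(X,Y) - H(Y) = 1.04 - 0.63 = 0.41

0.41 bits


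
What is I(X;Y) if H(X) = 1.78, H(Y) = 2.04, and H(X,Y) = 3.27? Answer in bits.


I(X;Y) = H(X) + H(Y) - H(X,Y) = 1.78 + 2.04 - 3.27 = 0.55

0.55 bits


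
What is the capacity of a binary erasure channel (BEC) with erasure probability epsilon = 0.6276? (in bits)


C = 1 - epsilon = 1 - 0.6276 = 0.3724

0.3724 bits


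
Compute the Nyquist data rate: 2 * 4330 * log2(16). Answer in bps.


Rate = 2 * B * log2(M) = 2 * 4330 * 4.0 = 34640.0

34640.0 bps


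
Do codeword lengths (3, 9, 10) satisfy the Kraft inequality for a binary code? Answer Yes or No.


Kraft sum = sum(2^(-l_i)) = 0.1279, need <= 1. Result: satisfied (a binary prefix-free code with these lengths exists)

Yes


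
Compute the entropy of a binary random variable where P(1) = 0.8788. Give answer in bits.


H = -p*log2(p) - (1-p)*log2(1-p). -0.8788*log2(0.8788) = 0.163802; -0.1212*log2(0.1212) = 0.368998. H = 0.163802 + 0.368998 = 0.5328

0.5328 bits


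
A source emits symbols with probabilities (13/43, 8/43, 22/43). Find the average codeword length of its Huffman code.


Huffman construction (repeatedly merge the two least-probable nodes; each merge adds 1 bit to every symbol beneath it): 8/43 + 13/43 = 21/43; 21/43 + 22/43 = 1. Resulting codeword lengths (in the order the probabilities were given): (2, 2, 1). L_avg = sum(p_i * l_i) = 13/43*2 + 8/43*2 + 22/43*1 = 64/43 = 1.4884

1.4884 bits


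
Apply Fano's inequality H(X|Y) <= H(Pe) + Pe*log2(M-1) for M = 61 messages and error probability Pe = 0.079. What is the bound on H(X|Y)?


H(Pe) = -Pe*log2(Pe) - (1-Pe)*log2(1-Pe) = -0.079*log2(0.079) - 0.921*log2(0.921) = 0.289298 + 0.109348 = 0.3986. Pe*log2(M-1) = 0.079*log2(60) = 0.466644. Bound = H(Pe) + Pe*log2(M-1) = 0.289298 + 0.109348 + 0.466644 = 0.8653

0.8653 bits


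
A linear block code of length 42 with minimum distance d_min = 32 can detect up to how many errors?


Detection capability = d_min - 1 = 32 - 1 = 31

31 errors


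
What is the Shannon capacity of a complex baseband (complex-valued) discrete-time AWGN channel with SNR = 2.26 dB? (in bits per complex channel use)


SNR_linear = 10^(2.26/10) = 1.6827; C = log2(1 + SNR_linear) = log2(1 + 1.6827) = 1.4237

1.4237 bits/channel use


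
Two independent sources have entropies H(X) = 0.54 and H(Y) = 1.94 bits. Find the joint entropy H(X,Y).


For independent variables, H(X,Y) = H(X) + H(Y) = 0.54 + 1.94 = 2.48

2.48 bits


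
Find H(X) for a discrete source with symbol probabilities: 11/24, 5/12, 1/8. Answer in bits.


H = -sum(p_i * log2(p_i)). Terms: -(11/24)*log2(11/24) = 0.515868; -(5/12)*log2(5/12) = 0.526264; -(1/8)*log2(1/8) = 0.375000. H = 0.515868 + 0.526264 + 0.375000 = 1.4171

1.4171 bits
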